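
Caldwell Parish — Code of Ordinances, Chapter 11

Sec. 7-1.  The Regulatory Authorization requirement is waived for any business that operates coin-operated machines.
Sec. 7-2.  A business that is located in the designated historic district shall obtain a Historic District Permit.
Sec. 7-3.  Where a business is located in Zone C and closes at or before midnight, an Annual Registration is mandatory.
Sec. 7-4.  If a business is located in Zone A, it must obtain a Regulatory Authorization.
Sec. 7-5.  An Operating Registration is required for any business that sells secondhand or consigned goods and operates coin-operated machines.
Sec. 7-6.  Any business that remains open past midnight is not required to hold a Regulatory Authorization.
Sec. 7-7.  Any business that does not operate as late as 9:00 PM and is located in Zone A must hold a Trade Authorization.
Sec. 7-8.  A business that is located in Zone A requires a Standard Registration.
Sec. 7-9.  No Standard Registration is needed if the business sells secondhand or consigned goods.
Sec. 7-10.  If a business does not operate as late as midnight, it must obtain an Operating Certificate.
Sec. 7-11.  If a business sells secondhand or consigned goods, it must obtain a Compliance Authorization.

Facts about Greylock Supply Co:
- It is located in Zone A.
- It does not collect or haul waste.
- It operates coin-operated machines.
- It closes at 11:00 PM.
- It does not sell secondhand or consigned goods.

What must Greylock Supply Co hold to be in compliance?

Sec. 7-1. operates coin-operated machines → exempt from Regulatory Authorization.
Sec. 7-2. is located in Zone A (not: is located in the designated historic district) → Historic District Permit not required.
Sec. 7-3. is located in Zone A (not: is located in Zone C); closes 11:00 PM, at/before midnight → Annual Registration not required.
Sec. 7-4. is located in Zone A → Regulatory Authorization required.
Sec. 7-5. does not sell secondhand or consigned goods; operates coin-operated machines → Operating Registration not required.
Sec. 7-6. closes 11:00 PM, at/before midnight → Regulatory Authorization exemption does not apply.
Sec. 7-7. closes 11:00 PM, after 9:00 PM; is located in Zone A → Trade Authorization not required.
Sec. 7-8. is located in Zone A → Standard Registration required.
Sec. 7-9. does not sell secondhand or consigned goods → Standard Registration exemption does not apply.
Sec. 7-10. closes 11:00 PM, at/before midnight → Operating Certificate required.
Sec. 7-11. does not sell secondhand or consigned goods → Compliance Authorization not required.

Operating Certificate, Standard Registration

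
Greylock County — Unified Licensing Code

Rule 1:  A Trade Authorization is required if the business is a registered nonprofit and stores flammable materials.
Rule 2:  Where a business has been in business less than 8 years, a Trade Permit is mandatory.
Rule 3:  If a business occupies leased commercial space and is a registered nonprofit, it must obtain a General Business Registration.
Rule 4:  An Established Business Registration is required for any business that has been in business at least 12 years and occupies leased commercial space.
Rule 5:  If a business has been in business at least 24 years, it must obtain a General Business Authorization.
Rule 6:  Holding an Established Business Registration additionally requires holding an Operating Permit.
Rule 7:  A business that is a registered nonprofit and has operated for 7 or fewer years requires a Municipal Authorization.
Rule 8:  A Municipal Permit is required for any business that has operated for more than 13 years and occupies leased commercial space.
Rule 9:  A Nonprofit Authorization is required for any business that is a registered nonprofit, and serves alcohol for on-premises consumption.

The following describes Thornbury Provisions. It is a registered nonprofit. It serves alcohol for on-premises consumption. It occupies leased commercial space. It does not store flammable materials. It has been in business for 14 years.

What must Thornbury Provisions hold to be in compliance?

Rule 1: is a registered nonprofit; does not store flammable materials → Trade Authorization not required.
Rule 2: years in business 14 ≥ 8 → Trade Permit not required.
Rule 3: occupies leased commercial space; is a registered nonprofit → General Business Registration required.
Rule 4: years in business 14 ≥ 12; occupies leased commercial space → Established Business Registration required.
Rule 5: years in business 14 < 24 → General Business Authorization not required.
Rule 6: Established Business Registration is required → Operating Permit also required.
Rule 7: is a registered nonprofit; years in business 14 > 7 → Municipal Authorization not required.
Rule 8: years in business 14 > 13; occupies leased commercial space → Municipal Permit required.
Rule 9: is a registered nonprofit; serves alcohol for on-premises consumption → Nonprofit Authorization required.

Established Business Registration, General Business Registration, Municipal Permit, Nonprofit Authorization, Operating Permit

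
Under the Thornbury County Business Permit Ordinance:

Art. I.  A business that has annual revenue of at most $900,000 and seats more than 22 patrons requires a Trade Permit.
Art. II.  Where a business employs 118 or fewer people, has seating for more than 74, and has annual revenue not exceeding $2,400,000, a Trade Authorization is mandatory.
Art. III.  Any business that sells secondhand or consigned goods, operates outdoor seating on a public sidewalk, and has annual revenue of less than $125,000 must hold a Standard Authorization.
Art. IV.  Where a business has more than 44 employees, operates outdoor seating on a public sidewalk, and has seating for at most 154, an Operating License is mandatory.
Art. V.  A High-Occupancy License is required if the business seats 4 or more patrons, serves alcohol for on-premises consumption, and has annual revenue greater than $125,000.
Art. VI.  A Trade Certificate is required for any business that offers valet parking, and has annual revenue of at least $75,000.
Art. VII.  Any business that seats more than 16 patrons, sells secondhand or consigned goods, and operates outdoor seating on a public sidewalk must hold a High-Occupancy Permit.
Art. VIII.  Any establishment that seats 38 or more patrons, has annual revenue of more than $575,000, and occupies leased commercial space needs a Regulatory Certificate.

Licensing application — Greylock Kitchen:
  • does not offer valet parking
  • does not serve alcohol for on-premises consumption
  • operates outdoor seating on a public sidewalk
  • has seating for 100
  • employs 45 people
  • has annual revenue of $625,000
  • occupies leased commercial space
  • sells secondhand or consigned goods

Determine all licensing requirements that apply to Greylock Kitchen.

High-Occupancy Permit, Operating License, Regulatory Certificate, Trade Authorization, Trade Permit

Art. I. revenue $625,000 ≤ $900,000; seating 100 > 22 → Trade Permit required.
Art. II. employees 45 ≤ 118; seating 100 > 74; revenue $625,000 ≤ $2,400,000 → Trade Authorization required.
Art. III. sells secondhand or consigned goods; operates outdoor seating on a public sidewalk; revenue $625,000 ≥ $125,000 → Standard Authorization not required.
Art. IV. employees 45 > 44; operates outdoor seating on a public sidewalk; seating 100 ≤ 154 → Operating License required.
Art. V. seating 100 ≥ 4; does not serve alcohol for on-premises consumption; revenue $625,000 > $125,000 → High-Occupancy License not required.
Art. VI. does not offer valet parking; revenue $625,000 ≥ $75,000 → Trade Certificate not required.
Art. VII. seating 100 > 16; sells secondhand or consigned goods; operates outdoor seating on a public sidewalk → High-Occupancy Permit required.
Art. VIII. seating 100 ≥ 38; revenue $625,000 > $575,000; occupies leased commercial space → Regulatory Certificate required.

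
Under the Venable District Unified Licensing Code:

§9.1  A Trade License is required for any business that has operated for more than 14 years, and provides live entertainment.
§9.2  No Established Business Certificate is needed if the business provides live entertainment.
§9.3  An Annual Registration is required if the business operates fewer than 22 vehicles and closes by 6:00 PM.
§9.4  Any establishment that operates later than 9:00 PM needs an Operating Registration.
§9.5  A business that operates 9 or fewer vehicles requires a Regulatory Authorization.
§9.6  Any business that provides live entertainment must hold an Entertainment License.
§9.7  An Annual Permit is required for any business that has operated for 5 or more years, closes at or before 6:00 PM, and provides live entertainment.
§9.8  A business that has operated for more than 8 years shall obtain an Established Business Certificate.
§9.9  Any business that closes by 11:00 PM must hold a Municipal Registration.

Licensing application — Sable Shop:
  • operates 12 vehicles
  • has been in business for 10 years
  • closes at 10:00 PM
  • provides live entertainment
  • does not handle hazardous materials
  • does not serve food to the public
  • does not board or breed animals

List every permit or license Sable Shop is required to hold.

Entertainment License, Municipal Registration, Operating Registration

§9.1 years in business 10 ≤ 14; provides live entertainment → Trade License not required.
§9.2 provides live entertainment → exempt from Established Business Certificate.
§9.3 vehicles 12 < 22; closes 10:00 PM, after 6:00 PM → Annual Registration not required.
§9.4 closes 10:00 PM, after 9:00 PM → Operating Registration required.
§9.5 vehicles 12 > 9 → Regulatory Authorization not required.
§9.6 provides live entertainment → Entertainment License required.
§9.7 years in business 10 ≥ 5; closes 10:00 PM, after 6:00 PM; provides live entertainment → Annual Permit not required.
§9.8 years in business 10 > 8 → Established Business Certificate required.
§9.9 closes 10:00 PM, at/before 11:00 PM → Municipal Registration required.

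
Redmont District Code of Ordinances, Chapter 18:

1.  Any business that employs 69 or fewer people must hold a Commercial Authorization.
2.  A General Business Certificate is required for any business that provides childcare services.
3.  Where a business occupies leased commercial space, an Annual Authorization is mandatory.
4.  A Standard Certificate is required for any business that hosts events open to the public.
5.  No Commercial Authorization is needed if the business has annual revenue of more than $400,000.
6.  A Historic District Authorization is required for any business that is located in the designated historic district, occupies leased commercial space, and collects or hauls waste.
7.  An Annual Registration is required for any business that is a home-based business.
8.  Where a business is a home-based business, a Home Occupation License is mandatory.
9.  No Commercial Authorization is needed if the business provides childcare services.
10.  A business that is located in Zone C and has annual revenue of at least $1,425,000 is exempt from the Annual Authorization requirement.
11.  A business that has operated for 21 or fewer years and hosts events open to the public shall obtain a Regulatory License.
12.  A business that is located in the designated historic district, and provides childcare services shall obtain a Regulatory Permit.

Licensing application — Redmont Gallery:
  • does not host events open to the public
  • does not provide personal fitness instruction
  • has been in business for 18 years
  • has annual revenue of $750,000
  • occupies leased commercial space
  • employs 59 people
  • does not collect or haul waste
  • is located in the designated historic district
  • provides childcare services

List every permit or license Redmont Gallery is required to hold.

Annual Authorization, General Business Certificate, Regulatory Permit

1. employees 59 ≤ 69 → Commercial Authorization required.
2. provides childcare services → General Business Certificate required.
3. occupies leased commercial space → Annual Authorization required.
4. does not host events open to the public → Standard Certificate not required.
5. revenue $750,000 > $400,000 → exempt from Commercial Authorization.
6. is located in the designated historic district; occupies leased commercial space; does not collect or haul waste → Historic District Authorization not required.
7. occupies leased commercial space (not: is a home-based business) → Annual Registration not required.
8. occupies leased commercial space (not: is a home-based business) → Home Occupation License not required.
9. provides childcare services → exempt from Commercial Authorization.
10. is located in the designated historic district (not: is located in Zone C); revenue $750,000 < $1,425,000 → Annual Authorization exemption does not apply.
11. years in business 18 ≤ 21; does not host events open to the public → Regulatory License not required.
12. is located in the designated historic district; provides childcare services → Regulatory Permit required.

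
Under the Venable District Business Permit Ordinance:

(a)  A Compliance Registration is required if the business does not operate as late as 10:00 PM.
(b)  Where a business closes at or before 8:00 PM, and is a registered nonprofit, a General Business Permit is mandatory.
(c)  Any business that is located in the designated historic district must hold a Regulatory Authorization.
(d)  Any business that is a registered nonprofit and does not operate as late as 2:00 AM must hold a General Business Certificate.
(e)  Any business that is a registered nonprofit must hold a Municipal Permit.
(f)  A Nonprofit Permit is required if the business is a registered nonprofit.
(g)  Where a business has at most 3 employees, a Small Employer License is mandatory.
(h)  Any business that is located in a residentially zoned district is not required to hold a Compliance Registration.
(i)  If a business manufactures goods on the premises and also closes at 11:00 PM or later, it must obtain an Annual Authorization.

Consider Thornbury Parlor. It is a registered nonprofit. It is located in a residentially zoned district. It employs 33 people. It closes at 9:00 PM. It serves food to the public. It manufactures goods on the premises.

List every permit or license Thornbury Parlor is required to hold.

(a) closes 9:00 PM, at/before 10:00 PM → Compliance Registration required.
(b) closes 9:00 PM, after 8:00 PM; is a registered nonprofit → General Business Permit not required.
(c) is located in a residentially zoned district (not: is located in the designated historic district) → Regulatory Authorization not required.
(d) is a registered nonprofit; closes 9:00 PM, at/before 2:00 AM → General Business Certificate required.
(e) is a registered nonprofit → Municipal Permit required.
(f) is a registered nonprofit → Nonprofit Permit required.
(g) employees 33 > 3 → Small Employer License not required.
(h) is located in a residentially zoned district → exempt from Compliance Registration.
(i) manufactures goods on the premises; closes 9:00 PM, at/before 11:00 PM → Annual Authorization not required.

General Business Certificate, Municipal Permit, Nonprofit Permit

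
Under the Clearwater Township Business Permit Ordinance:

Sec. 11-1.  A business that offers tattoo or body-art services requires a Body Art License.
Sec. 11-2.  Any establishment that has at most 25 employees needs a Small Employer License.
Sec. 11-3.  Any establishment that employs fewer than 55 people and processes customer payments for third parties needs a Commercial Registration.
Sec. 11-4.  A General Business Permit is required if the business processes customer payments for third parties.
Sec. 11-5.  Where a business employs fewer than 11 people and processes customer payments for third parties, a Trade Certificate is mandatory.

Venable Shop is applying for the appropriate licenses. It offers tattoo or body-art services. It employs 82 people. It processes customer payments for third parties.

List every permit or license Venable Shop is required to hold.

Sec. 11-1. offers tattoo or body-art services → Body Art License required.
Sec. 11-2. employees 82 > 25 → Small Employer License not required.
Sec. 11-3. employees 82 ≥ 55; processes customer payments for third parties → Commercial Registration not required.
Sec. 11-4. processes customer payments for third parties → General Business Permit required.
Sec. 11-5. employees 82 ≥ 11; processes customer payments for third parties → Trade Certificate not required.

Body Art License, General Business Permit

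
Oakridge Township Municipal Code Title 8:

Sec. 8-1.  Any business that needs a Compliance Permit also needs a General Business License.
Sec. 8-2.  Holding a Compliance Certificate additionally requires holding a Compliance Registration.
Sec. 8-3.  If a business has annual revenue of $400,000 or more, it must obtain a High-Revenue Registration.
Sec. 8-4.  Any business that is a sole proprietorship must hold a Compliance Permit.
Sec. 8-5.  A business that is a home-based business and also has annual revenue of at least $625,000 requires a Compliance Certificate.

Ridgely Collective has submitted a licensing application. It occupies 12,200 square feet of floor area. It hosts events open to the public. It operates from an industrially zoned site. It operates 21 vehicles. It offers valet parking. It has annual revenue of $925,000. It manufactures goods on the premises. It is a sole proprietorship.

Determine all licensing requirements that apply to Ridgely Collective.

Compliance Permit, General Business License, High-Revenue Registration

Sec. 8-1. Compliance Permit is required → General Business License also required.
Sec. 8-2. Compliance Certificate is not required → no effect.
Sec. 8-3. revenue $925,000 ≥ $400,000 → High-Revenue Registration required.
Sec. 8-4. is a sole proprietorship → Compliance Permit required.
Sec. 8-5. operates from an industrially zoned site (not: is a home-based business); revenue $925,000 ≥ $625,000 → Compliance Certificate not required.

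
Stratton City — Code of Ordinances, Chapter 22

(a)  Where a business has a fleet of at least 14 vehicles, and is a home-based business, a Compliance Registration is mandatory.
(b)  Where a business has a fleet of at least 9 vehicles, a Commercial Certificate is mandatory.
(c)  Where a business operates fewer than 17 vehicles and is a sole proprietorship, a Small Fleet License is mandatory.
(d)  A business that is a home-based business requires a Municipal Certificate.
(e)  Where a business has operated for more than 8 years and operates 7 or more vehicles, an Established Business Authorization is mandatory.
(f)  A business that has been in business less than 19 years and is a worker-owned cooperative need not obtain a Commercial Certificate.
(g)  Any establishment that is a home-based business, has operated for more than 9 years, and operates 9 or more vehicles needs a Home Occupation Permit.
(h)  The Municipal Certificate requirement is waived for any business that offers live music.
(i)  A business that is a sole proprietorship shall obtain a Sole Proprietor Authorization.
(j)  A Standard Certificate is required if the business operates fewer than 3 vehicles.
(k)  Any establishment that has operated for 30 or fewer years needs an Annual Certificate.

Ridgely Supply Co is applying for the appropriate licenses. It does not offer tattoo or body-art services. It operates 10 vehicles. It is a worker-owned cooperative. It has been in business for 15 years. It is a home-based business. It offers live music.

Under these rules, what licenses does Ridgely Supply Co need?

Annual Certificate, Established Business Authorization, Home Occupation Permit

(a) vehicles 10 < 14; is a home-based business → Compliance Registration not required.
(b) vehicles 10 ≥ 9 → Commercial Certificate required.
(c) vehicles 10 < 17; is a worker-owned cooperative (not: is a sole proprietorship) → Small Fleet License not required.
(d) is a home-based business → Municipal Certificate required.
(e) years in business 15 > 8; vehicles 10 ≥ 7 → Established Business Authorization required.
(f) years in business 15 < 19; is a worker-owned cooperative → exempt from Commercial Certificate.
(g) is a home-based business; years in business 15 > 9; vehicles 10 ≥ 9 → Home Occupation Permit required.
(h) offers live music → exempt from Municipal Certificate.
(i) is a worker-owned cooperative (not: is a sole proprietorship) → Sole Proprietor Authorization not required.
(j) vehicles 10 ≥ 3 → Standard Certificate not required.
(k) years in business 15 ≤ 30 → Annual Certificate required.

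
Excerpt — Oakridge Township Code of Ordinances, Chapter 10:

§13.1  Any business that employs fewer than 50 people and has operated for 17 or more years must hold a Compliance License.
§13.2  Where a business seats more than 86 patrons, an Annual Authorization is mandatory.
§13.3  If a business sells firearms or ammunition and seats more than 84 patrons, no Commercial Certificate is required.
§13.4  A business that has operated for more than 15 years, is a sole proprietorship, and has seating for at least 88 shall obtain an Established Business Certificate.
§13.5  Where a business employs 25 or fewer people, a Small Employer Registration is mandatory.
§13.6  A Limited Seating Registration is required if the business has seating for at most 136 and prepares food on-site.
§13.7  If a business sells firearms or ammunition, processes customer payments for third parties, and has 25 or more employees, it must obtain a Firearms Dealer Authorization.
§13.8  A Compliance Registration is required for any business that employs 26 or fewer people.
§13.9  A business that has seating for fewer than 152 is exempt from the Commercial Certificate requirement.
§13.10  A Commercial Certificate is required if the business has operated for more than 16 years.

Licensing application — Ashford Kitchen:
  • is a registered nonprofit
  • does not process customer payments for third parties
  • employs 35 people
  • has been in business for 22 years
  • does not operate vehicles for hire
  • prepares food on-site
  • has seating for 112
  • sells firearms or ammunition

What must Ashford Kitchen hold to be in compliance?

Annual Authorization, Compliance License, Limited Seating Registration

§13.1 employees 35 < 50; years in business 22 ≥ 17 → Compliance License required.
§13.2 seating 112 > 86 → Annual Authorization required.
§13.3 sells firearms or ammunition; seating 112 > 84 → exempt from Commercial Certificate.
§13.4 years in business 22 > 15; is a registered nonprofit (not: is a sole proprietorship); seating 112 ≥ 88 → Established Business Certificate not required.
§13.5 employees 35 > 25 → Small Employer Registration not required.
§13.6 seating 112 ≤ 136; prepares food on-site → Limited Seating Registration required.
§13.7 sells firearms or ammunition; does not process customer payments for third parties; employees 35 ≥ 25 → Firearms Dealer Authorization not required.
§13.8 employees 35 > 26 → Compliance Registration not required.
§13.9 seating 112 < 152 → exempt from Commercial Certificate.
§13.10 years in business 22 > 16 → Commercial Certificate required.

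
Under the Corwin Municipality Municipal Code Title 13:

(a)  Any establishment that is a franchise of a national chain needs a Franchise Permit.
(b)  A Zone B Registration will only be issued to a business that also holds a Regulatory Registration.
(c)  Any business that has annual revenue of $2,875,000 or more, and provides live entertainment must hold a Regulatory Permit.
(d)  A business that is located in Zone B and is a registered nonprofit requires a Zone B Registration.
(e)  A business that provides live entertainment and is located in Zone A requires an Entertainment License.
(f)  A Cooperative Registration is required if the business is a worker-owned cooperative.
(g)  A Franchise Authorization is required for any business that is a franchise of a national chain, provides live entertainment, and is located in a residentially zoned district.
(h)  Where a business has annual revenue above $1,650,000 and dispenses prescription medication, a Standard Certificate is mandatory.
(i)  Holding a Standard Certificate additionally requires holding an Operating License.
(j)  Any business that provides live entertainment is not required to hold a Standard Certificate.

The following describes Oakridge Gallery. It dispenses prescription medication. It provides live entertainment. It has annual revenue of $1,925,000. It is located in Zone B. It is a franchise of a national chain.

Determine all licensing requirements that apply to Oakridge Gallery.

Franchise Permit

(a) is a franchise of a national chain → Franchise Permit required.
(b) Zone B Registration is not required → no effect.
(c) revenue $1,925,000 < $2,875,000; provides live entertainment → Regulatory Permit not required.
(d) is located in Zone B; is a franchise of a national chain (not: is a registered nonprofit) → Zone B Registration not required.
(e) provides live entertainment; is located in Zone B (not: is located in Zone A) → Entertainment License not required.
(f) is a franchise of a national chain (not: is a worker-owned cooperative) → Cooperative Registration not required.
(g) is a franchise of a national chain; provides live entertainment; is located in Zone B (not: is located in a residentially zoned district) → Franchise Authorization not required.
(h) revenue $1,925,000 > $1,650,000; dispenses prescription medication → Standard Certificate required.
(i) Standard Certificate is not required → no effect.
(j) provides live entertainment → exempt from Standard Certificate.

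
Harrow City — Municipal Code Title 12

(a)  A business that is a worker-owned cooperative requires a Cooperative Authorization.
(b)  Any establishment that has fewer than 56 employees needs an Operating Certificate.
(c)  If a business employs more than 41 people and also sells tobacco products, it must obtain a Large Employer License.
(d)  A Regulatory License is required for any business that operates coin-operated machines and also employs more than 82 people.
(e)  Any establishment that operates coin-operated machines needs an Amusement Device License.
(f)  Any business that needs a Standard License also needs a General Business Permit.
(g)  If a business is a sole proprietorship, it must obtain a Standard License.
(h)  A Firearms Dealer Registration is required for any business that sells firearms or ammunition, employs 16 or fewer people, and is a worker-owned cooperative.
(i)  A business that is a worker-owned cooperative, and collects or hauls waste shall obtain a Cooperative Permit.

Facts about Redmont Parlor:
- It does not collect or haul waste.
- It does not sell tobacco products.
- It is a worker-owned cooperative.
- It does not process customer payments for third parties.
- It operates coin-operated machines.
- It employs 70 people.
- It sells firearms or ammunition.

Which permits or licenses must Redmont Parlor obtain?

(a) is a worker-owned cooperative → Cooperative Authorization required.
(b) employees 70 ≥ 56 → Operating Certificate not required.
(c) employees 70 > 41; does not sell tobacco products → Large Employer License not required.
(d) operates coin-operated machines; employees 70 ≤ 82 → Regulatory License not required.
(e) operates coin-operated machines → Amusement Device License required.
(f) Standard License is not required → no effect.
(g) is a worker-owned cooperative (not: is a sole proprietorship) → Standard License not required.
(h) sells firearms or ammunition; employees 70 > 16; is a worker-owned cooperative → Firearms Dealer Registration not required.
(i) is a worker-owned cooperative; does not collect or haul waste → Cooperative Permit not required.

Amusement Device License, Cooperative Authorization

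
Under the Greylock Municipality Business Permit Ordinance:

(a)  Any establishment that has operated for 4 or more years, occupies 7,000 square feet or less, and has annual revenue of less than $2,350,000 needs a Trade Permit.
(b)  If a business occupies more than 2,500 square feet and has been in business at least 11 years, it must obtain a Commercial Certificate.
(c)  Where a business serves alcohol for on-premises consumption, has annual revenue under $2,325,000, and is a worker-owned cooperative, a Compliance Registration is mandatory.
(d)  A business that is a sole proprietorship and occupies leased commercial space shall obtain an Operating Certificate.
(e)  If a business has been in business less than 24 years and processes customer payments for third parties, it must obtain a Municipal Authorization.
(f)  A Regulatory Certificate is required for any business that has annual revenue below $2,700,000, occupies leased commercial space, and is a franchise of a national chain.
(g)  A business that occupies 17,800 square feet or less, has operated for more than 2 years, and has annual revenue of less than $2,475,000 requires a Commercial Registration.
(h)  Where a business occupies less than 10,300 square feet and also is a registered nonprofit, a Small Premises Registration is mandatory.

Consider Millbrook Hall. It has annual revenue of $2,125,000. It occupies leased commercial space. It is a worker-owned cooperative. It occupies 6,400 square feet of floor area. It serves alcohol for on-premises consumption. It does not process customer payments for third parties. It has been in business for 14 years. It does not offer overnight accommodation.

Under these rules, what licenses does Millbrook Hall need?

(a) years in business 14 ≥ 4; floor area 6,400 square feet ≤ 7,000 square feet; revenue $2,125,000 < $2,350,000 → Trade Permit required.
(b) floor area 6,400 square feet > 2,500 square feet; years in business 14 ≥ 11 → Commercial Certificate required.
(c) serves alcohol for on-premises consumption; revenue $2,125,000 < $2,325,000; is a worker-owned cooperative → Compliance Registration required.
(d) is a worker-owned cooperative (not: is a sole proprietorship); occupies leased commercial space → Operating Certificate not required.
(e) years in business 14 < 24; does not process customer payments for third parties → Municipal Authorization not required.
(f) revenue $2,125,000 < $2,700,000; occupies leased commercial space; is a worker-owned cooperative (not: is a franchise of a national chain) → Regulatory Certificate not required.
(g) floor area 6,400 square feet ≤ 17,800 square feet; years in business 14 > 2; revenue $2,125,000 < $2,475,000 → Commercial Registration required.
(h) floor area 6,400 square feet < 10,300 square feet; is a worker-owned cooperative (not: is a registered nonprofit) → Small Premises Registration not required.

Commercial Certificate, Commercial Registration, Compliance Registration, Trade Permit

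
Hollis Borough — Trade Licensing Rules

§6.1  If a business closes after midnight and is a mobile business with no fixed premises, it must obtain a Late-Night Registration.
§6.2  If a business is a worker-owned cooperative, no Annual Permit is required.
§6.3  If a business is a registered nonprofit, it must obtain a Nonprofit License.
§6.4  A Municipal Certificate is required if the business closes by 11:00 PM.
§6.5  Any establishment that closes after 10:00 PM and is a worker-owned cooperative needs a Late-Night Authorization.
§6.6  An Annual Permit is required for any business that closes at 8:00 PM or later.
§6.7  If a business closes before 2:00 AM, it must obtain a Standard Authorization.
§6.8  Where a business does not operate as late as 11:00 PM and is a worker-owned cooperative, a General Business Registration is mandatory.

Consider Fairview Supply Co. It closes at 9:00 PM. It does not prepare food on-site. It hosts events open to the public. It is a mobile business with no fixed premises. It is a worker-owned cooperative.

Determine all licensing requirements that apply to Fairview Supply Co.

General Business Registration, Municipal Certificate, Standard Authorization

§6.1 closes 9:00 PM, at/before midnight; is a mobile business with no fixed premises → Late-Night Registration not required.
§6.2 is a worker-owned cooperative → exempt from Annual Permit.
§6.3 is a worker-owned cooperative (not: is a registered nonprofit) → Nonprofit License not required.
§6.4 closes 9:00 PM, at/before 11:00 PM → Municipal Certificate required.
§6.5 closes 9:00 PM, at/before 10:00 PM; is a worker-owned cooperative → Late-Night Authorization not required.
§6.6 closes 9:00 PM, after 8:00 PM → Annual Permit required.
§6.7 closes 9:00 PM, at/before 2:00 AM → Standard Authorization required.
§6.8 closes 9:00 PM, at/before 11:00 PM; is a worker-owned cooperative → General Business Registration required.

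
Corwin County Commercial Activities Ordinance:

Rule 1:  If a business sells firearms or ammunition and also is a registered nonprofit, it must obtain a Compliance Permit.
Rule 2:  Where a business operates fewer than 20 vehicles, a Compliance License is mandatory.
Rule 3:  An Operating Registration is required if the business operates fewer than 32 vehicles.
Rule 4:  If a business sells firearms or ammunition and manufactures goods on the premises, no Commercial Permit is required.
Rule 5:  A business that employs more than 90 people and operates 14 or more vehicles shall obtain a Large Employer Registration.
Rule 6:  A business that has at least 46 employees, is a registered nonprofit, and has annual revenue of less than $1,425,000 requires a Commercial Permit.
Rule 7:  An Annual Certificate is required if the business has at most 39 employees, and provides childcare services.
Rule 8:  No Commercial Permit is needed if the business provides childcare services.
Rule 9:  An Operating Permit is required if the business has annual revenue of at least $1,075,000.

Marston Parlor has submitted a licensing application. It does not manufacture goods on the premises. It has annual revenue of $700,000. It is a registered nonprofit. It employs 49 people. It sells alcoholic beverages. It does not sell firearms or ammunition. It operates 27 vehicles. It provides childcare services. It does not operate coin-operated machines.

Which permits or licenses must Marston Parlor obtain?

Rule 1: does not sell firearms or ammunition; is a registered nonprofit → Compliance Permit not required.
Rule 2: vehicles 27 ≥ 20 → Compliance License not required.
Rule 3: vehicles 27 < 32 → Operating Registration required.
Rule 4: does not sell firearms or ammunition; does not manufacture goods on the premises → Commercial Permit exemption does not apply.
Rule 5: employees 49 ≤ 90; vehicles 27 ≥ 14 → Large Employer Registration not required.
Rule 6: employees 49 ≥ 46; is a registered nonprofit; revenue $700,000 < $1,425,000 → Commercial Permit required.
Rule 7: employees 49 > 39; provides childcare services → Annual Certificate not required.
Rule 8: provides childcare services → exempt from Commercial Permit.
Rule 9: revenue $700,000 < $1,075,000 → Operating Permit not required.

Operating Registration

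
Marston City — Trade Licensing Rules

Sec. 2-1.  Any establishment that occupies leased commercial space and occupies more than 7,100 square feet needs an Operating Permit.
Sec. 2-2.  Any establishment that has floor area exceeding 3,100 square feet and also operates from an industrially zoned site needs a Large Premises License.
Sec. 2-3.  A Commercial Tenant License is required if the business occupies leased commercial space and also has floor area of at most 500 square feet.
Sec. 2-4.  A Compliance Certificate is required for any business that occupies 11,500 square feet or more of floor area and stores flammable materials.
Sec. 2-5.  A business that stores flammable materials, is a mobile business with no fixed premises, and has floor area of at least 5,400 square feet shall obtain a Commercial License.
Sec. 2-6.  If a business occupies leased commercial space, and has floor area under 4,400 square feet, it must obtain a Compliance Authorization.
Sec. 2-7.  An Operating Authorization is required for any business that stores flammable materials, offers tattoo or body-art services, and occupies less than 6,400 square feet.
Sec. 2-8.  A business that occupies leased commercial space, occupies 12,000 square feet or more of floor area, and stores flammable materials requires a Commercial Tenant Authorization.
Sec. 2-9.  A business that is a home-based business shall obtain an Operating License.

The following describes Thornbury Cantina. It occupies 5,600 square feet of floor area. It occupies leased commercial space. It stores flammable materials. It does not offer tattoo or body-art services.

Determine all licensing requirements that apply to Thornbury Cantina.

None

Sec. 2-1. occupies leased commercial space; floor area 5,600 square feet ≤ 7,100 square feet → Operating Permit not required.
Sec. 2-2. floor area 5,600 square feet > 3,100 square feet; occupies leased commercial space (not: operates from an industrially zoned site) → Large Premises License not required.
Sec. 2-3. occupies leased commercial space; floor area 5,600 square feet > 500 square feet → Commercial Tenant License not required.
Sec. 2-4. floor area 5,600 square feet < 11,500 square feet; stores flammable materials → Compliance Certificate not required.
Sec. 2-5. stores flammable materials; occupies leased commercial space (not: is a mobile business with no fixed premises); floor area 5,600 square feet ≥ 5,400 square feet → Commercial License not required.
Sec. 2-6. occupies leased commercial space; floor area 5,600 square feet ≥ 4,400 square feet → Compliance Authorization not required.
Sec. 2-7. stores flammable materials; does not offer tattoo or body-art services; floor area 5,600 square feet < 6,400 square feet → Operating Authorization not required.
Sec. 2-8. occupies leased commercial space; floor area 5,600 square feet < 12,000 square feet; stores flammable materials → Commercial Tenant Authorization not required.
Sec. 2-9. occupies leased commercial space (not: is a home-based business) → Operating License not required.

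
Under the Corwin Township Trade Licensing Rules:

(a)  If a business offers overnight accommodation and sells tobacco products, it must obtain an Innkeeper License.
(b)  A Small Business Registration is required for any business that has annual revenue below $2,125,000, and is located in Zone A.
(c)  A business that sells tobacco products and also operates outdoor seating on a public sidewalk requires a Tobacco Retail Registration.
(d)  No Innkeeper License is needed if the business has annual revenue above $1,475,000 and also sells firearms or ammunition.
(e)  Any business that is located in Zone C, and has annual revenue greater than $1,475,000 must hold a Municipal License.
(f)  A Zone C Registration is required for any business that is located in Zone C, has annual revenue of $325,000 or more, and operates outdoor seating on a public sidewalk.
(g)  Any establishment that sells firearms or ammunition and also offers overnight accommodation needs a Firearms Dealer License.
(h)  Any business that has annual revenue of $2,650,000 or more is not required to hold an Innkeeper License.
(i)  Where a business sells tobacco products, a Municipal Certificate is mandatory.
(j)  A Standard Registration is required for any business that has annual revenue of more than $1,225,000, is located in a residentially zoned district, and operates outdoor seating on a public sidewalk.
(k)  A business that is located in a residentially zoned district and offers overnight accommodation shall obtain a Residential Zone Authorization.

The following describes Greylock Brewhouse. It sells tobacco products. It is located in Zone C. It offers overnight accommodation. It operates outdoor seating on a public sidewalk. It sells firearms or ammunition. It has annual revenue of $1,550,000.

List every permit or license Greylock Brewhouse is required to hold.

Firearms Dealer License, Municipal Certificate, Municipal License, Tobacco Retail Registration, Zone C Registration

(a) offers overnight accommodation; sells tobacco products → Innkeeper License required.
(b) revenue $1,550,000 < $2,125,000; is located in Zone C (not: is located in Zone A) → Small Business Registration not required.
(c) sells tobacco products; operates outdoor seating on a public sidewalk → Tobacco Retail Registration required.
(d) revenue $1,550,000 > $1,475,000; sells firearms or ammunition → exempt from Innkeeper License.
(e) is located in Zone C; revenue $1,550,000 > $1,475,000 → Municipal License required.
(f) is located in Zone C; revenue $1,550,000 ≥ $325,000; operates outdoor seating on a public sidewalk → Zone C Registration required.
(g) sells firearms or ammunition; offers overnight accommodation → Firearms Dealer License required.
(h) revenue $1,550,000 < $2,650,000 → Innkeeper License exemption does not apply.
(i) sells tobacco products → Municipal Certificate required.
(j) revenue $1,550,000 > $1,225,000; is located in Zone C (not: is located in a residentially zoned district); operates outdoor seating on a public sidewalk → Standard Registration not required.
(k) is located in Zone C (not: is located in a residentially zoned district); offers overnight accommodation → Residential Zone Authorization not required.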